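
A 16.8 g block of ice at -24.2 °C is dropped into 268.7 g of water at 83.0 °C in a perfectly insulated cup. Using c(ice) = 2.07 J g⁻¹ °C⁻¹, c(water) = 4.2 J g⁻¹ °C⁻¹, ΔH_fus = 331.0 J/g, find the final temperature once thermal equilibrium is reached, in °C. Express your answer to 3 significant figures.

T_f = 72.8 °C

Heat to bring ice to 0 °C and melt it: q₁ = 16.8×2.07×24.2 + 16.8×331.0 = 6402.4 J
Heat the water can supply cooling to 0 °C: 268.7×4.2×83.0 = 93668.8 J > q₁, so all ice melts.
Energy balance: 268.7×4.2×(83.0 − T) = 6402.4 + 16.8×4.2×(T − 0)
1128.54(83.0 − T) = 6402.4 + 70.56 T
93668.8 − 6402.4 = 1199.10 T
T = 87266.4 / 1199.10 = 72.78 °C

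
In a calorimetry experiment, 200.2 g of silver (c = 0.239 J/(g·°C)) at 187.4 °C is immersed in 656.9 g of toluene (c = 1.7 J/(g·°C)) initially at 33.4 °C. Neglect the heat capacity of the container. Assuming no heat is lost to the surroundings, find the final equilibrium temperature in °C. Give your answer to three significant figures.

Heat lost by silver = heat gained by toluene.
(200.2)(0.239)(187.4 − T) = (656.9)(1.7)(T − 33.4)
47.8478 (187.4 − T) = 1116.73 (T − 33.4)
8966.7 − 47.8478 T = 1116.73 T − 37299
46265.7 = 1164.5778 T
T = 39.73 °C

T_f = 39.7 °C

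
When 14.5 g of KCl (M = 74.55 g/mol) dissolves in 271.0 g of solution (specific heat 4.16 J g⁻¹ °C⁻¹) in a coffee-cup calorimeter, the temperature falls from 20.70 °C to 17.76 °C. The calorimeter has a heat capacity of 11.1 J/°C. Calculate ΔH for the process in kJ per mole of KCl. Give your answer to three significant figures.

ΔH = 17.2 kJ/mol

|ΔT| = |17.76 − 20.70| = 2.94 °C
|q_surr| = (271.0 × 4.16 + 11.1) × 2.94 = 1138.46 × 2.94 = 3347 J
n(KCl) = 14.5 / 74.55 = 0.1945 mol
Temperature fell, so q_rxn = +|q_surr| = 3.347 kJ
ΔH = q_rxn / n = 17.21 kJ/mol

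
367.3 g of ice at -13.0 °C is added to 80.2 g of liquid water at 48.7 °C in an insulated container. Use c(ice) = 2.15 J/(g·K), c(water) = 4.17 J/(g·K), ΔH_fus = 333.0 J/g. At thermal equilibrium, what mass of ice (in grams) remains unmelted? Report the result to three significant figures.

Heat to warm all ice to 0 °C: 367.3×2.15×13.0 = 10266 J
Heat released by water cooling to 0 °C: 80.2×4.17×48.7 = 16287 J
16287 J < 10266 + 367.3×333.0 = 132576.9 J, so not all ice melts; final T = 0 °C.
Heat left for melting: 16287 − 10266 = 6021 J
Mass melted = 6021 / 333.0 = 18.08 g
Ice remaining = 367.3 − 18.08 = 349.22 g

m_ice remaining = 349 g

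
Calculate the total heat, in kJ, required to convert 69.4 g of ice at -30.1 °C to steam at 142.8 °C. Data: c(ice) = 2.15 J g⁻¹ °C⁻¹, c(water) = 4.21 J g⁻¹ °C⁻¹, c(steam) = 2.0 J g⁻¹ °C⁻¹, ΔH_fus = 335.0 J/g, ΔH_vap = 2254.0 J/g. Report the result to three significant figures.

q = 219 kJ

q1 (heat ice -30.1→0.0 °C): 69.4 × 2.15 × 30.1 = 4491 J
q2 (melt at 0 °C): 69.4 × 335.0 = 23249 J
q3 (heat water 0.0→100.0 °C): 69.4 × 4.21 × 100.0 = 29217 J
q4 (vaporize at 100 °C): 69.4 × 2254.0 = 156428 J
q5 (heat steam 100.0→142.8 °C): 69.4 × 2.0 × 42.8 = 5941 J
Total: 4491 + 23249 + 29217 + 156428 + 5941 = 219326 J = 219 kJ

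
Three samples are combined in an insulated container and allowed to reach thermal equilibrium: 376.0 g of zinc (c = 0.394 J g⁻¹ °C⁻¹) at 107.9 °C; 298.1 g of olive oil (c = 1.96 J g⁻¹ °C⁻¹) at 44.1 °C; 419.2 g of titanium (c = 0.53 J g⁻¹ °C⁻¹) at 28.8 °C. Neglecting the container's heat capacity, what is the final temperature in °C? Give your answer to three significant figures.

T_f = 50.4 °C

Σ mᵢcᵢ(T − Tᵢ) = 0  ⇒  T = Σ mᵢcᵢTᵢ / Σ mᵢcᵢ
Σ mᵢcᵢ = 376.0×0.394 + 298.1×1.96 + 419.2×0.53 = 954.596
Σ mᵢcᵢTᵢ = 148.144×107.9 + 584.276×44.1 + 222.176×28.8 = 48150
T = 48150 / 954.596 = 50.44 °C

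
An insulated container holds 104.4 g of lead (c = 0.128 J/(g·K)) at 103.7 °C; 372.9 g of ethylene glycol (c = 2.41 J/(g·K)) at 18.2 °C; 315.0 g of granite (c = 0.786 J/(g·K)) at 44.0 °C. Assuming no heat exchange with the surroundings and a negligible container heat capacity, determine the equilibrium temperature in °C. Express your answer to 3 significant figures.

Σ mᵢcᵢ(T − Tᵢ) = 0  ⇒  T = Σ mᵢcᵢTᵢ / Σ mᵢcᵢ
Σ mᵢcᵢ = 104.4×0.128 + 372.9×2.41 + 315.0×0.786 = 1159.6422
Σ mᵢcᵢTᵢ = 13.3632×103.7 + 898.689×18.2 + 247.59×44.0 = 28636
T = 28636 / 1159.6422 = 24.69 °C

T_f = 24.7 °C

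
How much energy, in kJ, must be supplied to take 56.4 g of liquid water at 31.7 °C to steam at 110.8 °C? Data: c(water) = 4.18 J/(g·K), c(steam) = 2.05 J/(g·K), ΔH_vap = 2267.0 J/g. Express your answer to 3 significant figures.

q = 145 kJ

q1 (heat water 31.7→100.0 °C): 56.4 × 4.18 × 68.3 = 16102 J
q2 (vaporize at 100 °C): 56.4 × 2267.0 = 127859 J
q3 (heat steam 100.0→110.8 °C): 56.4 × 2.05 × 10.8 = 1249 J
Total: 16102 + 127859 + 1249 = 145210 J = 145 kJ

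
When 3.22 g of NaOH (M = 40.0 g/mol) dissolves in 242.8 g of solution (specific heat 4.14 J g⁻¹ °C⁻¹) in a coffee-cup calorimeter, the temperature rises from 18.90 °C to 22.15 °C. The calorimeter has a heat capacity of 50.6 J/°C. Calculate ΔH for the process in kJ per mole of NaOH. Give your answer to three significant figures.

|ΔT| = |22.15 − 18.90| = 3.25 °C
|q_surr| = (242.8 × 4.14 + 50.6) × 3.25 = 1055.792 × 3.25 = 3431 J
n(NaOH) = 3.22 / 40.0 = 0.08050 mol
Temperature rose, so q_rxn = −|q_surr| = -3.431 kJ
ΔH = q_rxn / n = -42.62 kJ/mol

ΔH = -42.6 kJ/mol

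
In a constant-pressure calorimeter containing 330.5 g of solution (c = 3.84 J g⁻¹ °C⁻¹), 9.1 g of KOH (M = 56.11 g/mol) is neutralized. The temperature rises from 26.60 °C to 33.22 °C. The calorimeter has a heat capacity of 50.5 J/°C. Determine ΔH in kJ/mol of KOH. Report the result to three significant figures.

|ΔT| = |33.22 − 26.60| = 6.62 °C
|q_surr| = (330.5 × 3.84 + 50.5) × 6.62 = 1319.62 × 6.62 = 8736 J
n(KOH) = 9.1 / 56.11 = 0.1622 mol
Temperature rose, so q_rxn = −|q_surr| = -8.736 kJ
ΔH = q_rxn / n = -53.86 kJ/mol

ΔH = -53.9 kJ/mol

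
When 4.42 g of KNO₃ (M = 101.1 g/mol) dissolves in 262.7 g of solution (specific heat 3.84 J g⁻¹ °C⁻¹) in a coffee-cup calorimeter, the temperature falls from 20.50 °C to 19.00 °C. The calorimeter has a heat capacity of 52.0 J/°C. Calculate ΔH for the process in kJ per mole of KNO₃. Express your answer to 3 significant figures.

ΔH = 36.4 kJ/mol

|ΔT| = |19.00 − 20.50| = 1.50 °C
|q_surr| = (262.7 × 3.84 + 52.0) × 1.50 = 1060.768 × 1.50 = 1591 J
n(KNO₃) = 4.42 / 101.1 = 0.04372 mol
Temperature fell, so q_rxn = +|q_surr| = 1.591 kJ
ΔH = q_rxn / n = 36.39 kJ/mol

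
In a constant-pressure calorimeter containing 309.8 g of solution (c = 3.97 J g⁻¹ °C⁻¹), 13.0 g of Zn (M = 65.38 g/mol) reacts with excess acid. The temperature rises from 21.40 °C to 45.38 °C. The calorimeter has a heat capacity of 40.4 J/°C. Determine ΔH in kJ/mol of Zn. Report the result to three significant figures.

ΔH = -153 kJ/mol

|ΔT| = |45.38 − 21.40| = 23.98 °C
|q_surr| = (309.8 × 3.97 + 40.4) × 23.98 = 1270.306 × 23.98 = 30460 J
n(Zn) = 13.0 / 65.38 = 0.1988 mol
Temperature rose, so q_rxn = −|q_surr| = -30.46 kJ
ΔH = q_rxn / n = -153.2 kJ/mol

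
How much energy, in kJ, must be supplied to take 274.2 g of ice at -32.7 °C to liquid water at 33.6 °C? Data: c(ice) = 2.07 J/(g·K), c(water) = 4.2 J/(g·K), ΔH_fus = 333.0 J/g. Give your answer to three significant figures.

q1 (heat ice -32.7→0.0 °C): 274.2 × 2.07 × 32.7 = 18560 J
q2 (melt at 0 °C): 274.2 × 333.0 = 91309 J
q3 (heat water 0.0→33.6 °C): 274.2 × 4.2 × 33.6 = 38695 J
Total: 18560 + 91309 + 38695 = 148564 J = 149 kJ

q = 149 kJ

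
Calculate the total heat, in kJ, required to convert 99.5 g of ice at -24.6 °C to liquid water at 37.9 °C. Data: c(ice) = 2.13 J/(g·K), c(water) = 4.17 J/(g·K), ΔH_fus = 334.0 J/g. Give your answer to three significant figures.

q1 (heat ice -24.6→0.0 °C): 99.5 × 2.13 × 24.6 = 5214 J
q2 (melt at 0 °C): 99.5 × 334.0 = 33233 J
q3 (heat water 0.0→37.9 °C): 99.5 × 4.17 × 37.9 = 15725 J
Total: 5214 + 33233 + 15725 = 54172 J = 54.2 kJ

q = 54.2 kJ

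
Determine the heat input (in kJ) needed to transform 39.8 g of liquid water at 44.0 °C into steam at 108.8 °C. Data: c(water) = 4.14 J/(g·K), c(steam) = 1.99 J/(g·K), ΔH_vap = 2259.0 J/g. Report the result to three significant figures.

q1 (heat water 44.0→100.0 °C): 39.8 × 4.14 × 56.0 = 9227 J
q2 (vaporize at 100 °C): 39.8 × 2259.0 = 89908 J
q3 (heat steam 100.0→108.8 °C): 39.8 × 1.99 × 8.8 = 697 J
Total: 9227 + 89908 + 697 = 99832 J = 99.8 kJ

q = 99.8 kJ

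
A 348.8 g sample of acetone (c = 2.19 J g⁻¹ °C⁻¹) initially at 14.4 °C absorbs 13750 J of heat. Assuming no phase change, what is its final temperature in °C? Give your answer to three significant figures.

T_f = 32.4 °C

ΔT = q / (m c) = 13750 / (348.8 × 2.19) = 18.00 °C
T_f = 14.4 + 18.00 = 32.40 °C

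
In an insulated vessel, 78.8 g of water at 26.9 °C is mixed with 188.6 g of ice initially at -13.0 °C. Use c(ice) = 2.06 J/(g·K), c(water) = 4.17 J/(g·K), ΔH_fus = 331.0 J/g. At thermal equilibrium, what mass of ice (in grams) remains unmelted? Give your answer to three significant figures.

m_ice remaining = 177 g

Heat to warm all ice to 0 °C: 188.6×2.06×13.0 = 5050.7 J
Heat released by water cooling to 0 °C: 78.8×4.17×26.9 = 8839.2 J
8839.2 J < 5050.7 + 188.6×331.0 = 67477.3 J, so not all ice melts; final T = 0 °C.
Heat left for melting: 8839.2 − 5050.7 = 3788.5 J
Mass melted = 3788.5 / 331.0 = 11.45 g
Ice remaining = 188.6 − 11.45 = 177.15 g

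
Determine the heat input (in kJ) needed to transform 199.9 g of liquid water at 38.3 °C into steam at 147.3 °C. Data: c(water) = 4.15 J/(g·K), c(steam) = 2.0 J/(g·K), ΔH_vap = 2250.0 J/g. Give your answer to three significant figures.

q1 (heat water 38.3→100.0 °C): 199.9 × 4.15 × 61.7 = 51185 J
q2 (vaporize at 100 °C): 199.9 × 2250.0 = 449775 J
q3 (heat steam 100.0→147.3 °C): 199.9 × 2.0 × 47.3 = 18911 J
Total: 51185 + 449775 + 18911 = 519871 J = 520 kJ

q = 520 kJ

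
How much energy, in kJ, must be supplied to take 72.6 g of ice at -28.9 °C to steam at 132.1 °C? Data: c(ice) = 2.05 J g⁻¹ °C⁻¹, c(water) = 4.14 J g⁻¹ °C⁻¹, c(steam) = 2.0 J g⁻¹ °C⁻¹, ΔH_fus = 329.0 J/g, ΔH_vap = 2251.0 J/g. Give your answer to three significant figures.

q = 226 kJ

q1 (heat ice -28.9→0.0 °C): 72.6 × 2.05 × 28.9 = 4301 J
q2 (melt at 0 °C): 72.6 × 329.0 = 23885 J
q3 (heat water 0.0→100.0 °C): 72.6 × 4.14 × 100.0 = 30056 J
q4 (vaporize at 100 °C): 72.6 × 2251.0 = 163423 J
q5 (heat steam 100.0→132.1 °C): 72.6 × 2.0 × 32.1 = 4661 J
Total: 4301 + 23885 + 30056 + 163423 + 4661 = 226326 J = 226 kJ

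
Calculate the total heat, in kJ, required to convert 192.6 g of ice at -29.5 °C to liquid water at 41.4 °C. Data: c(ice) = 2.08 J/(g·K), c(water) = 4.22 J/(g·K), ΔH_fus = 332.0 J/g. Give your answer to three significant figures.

q = 109 kJ

q1 (heat ice -29.5→0.0 °C): 192.6 × 2.08 × 29.5 = 11818 J
q2 (melt at 0 °C): 192.6 × 332.0 = 63943 J
q3 (heat water 0.0→41.4 °C): 192.6 × 4.22 × 41.4 = 33649 J
Total: 11818 + 63943 + 33649 = 109410 J = 109 kJ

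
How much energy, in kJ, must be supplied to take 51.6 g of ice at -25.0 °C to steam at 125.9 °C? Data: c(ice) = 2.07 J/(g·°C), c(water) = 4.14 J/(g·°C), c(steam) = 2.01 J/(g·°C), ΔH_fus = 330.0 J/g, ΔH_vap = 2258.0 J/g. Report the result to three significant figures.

q = 160 kJ

q1 (heat ice -25.0→0.0 °C): 51.6 × 2.07 × 25.0 = 2670 J
q2 (melt at 0 °C): 51.6 × 330.0 = 17028 J
q3 (heat water 0.0→100.0 °C): 51.6 × 4.14 × 100.0 = 21362 J
q4 (vaporize at 100 °C): 51.6 × 2258.0 = 116513 J
q5 (heat steam 100.0→125.9 °C): 51.6 × 2.01 × 25.9 = 2686 J
Total: 2670 + 17028 + 21362 + 116513 + 2686 = 160259 J = 160 kJ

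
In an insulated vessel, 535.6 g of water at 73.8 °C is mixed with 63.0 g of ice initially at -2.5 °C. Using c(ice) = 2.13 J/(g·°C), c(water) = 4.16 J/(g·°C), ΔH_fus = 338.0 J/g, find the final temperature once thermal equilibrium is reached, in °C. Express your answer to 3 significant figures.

Heat to bring ice to 0 °C and melt it: q₁ = 63.0×2.13×2.5 + 63.0×338.0 = 21629 J
Heat the water can supply cooling to 0 °C: 535.6×4.16×73.8 = 164433 J > q₁, so all ice melts.
Energy balance: 535.6×4.16×(73.8 − T) = 21629 + 63.0×4.16×(T − 0)
2228.096(73.8 − T) = 21629 + 262.08 T
164433 − 21629 = 2490.176 T
T = 142804 / 2490.176 = 57.347 °C

T_f = 57.3 °C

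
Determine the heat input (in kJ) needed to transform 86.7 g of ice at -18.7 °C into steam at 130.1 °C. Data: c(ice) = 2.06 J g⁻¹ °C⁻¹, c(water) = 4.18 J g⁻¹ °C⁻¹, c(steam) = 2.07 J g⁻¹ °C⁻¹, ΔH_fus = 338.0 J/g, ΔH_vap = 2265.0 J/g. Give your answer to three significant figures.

q1 (heat ice -18.7→0.0 °C): 86.7 × 2.06 × 18.7 = 3340 J
q2 (melt at 0 °C): 86.7 × 338.0 = 29305 J
q3 (heat water 0.0→100.0 °C): 86.7 × 4.18 × 100.0 = 36241 J
q4 (vaporize at 100 °C): 86.7 × 2265.0 = 196376 J
q5 (heat steam 100.0→130.1 °C): 86.7 × 2.07 × 30.1 = 5402 J
Total: 3340 + 29305 + 36241 + 196376 + 5402 = 270664 J = 271 kJ

q = 271 kJ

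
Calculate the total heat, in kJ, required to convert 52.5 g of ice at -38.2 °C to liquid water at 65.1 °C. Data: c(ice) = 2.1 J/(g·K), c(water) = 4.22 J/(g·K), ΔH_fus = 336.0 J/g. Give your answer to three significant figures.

q1 (heat ice -38.2→0.0 °C): 52.5 × 2.1 × 38.2 = 4212 J
q2 (melt at 0 °C): 52.5 × 336.0 = 17640 J
q3 (heat water 0.0→65.1 °C): 52.5 × 4.22 × 65.1 = 14423 J
Total: 4212 + 17640 + 14423 = 36275 J = 36.3 kJ

q = 36.3 kJ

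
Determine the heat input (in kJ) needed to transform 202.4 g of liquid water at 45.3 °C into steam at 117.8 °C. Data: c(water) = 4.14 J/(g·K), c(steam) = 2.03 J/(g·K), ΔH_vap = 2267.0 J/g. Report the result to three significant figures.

q = 512 kJ

q1 (heat water 45.3→100.0 °C): 202.4 × 4.14 × 54.7 = 45835 J
q2 (vaporize at 100 °C): 202.4 × 2267.0 = 458841 J
q3 (heat steam 100.0→117.8 °C): 202.4 × 2.03 × 17.8 = 7314 J
Total: 45835 + 458841 + 7314 = 511990 J = 512 kJ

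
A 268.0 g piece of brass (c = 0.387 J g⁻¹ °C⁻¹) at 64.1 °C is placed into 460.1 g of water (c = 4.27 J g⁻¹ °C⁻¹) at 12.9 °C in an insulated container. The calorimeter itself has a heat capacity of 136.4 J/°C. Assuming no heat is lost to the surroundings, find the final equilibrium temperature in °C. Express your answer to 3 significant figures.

Heat lost by brass = heat gained by water + calorimeter.
(268.0)(0.387)(64.1 − T) = [(460.1)(4.27) + 136.4](T − 12.9)
103.716 (64.1 − T) = 2101.027 (T − 12.9)
6648.2 − 103.716 T = 2101.027 T − 27103
33751.2 = 2204.743 T
T = 15.31 °C

T_f = 15.3 °C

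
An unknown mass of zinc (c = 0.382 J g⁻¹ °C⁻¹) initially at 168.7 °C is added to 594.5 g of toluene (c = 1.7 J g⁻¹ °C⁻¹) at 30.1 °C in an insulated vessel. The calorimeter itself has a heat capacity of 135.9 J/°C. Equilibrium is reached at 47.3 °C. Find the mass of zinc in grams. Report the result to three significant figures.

m = 425 g

q_gained = (594.5 × 1.7 + 135.9) × (47.3 − 30.1) = 19720 J
q_lost = m × 0.382 × (168.7 − 47.3) = 46.3748 m
m = 19720 / 46.3748 = 425 g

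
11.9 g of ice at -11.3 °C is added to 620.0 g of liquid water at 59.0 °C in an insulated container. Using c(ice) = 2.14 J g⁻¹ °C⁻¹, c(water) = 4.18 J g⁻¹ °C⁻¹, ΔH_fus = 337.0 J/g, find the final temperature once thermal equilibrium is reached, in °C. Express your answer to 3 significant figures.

T_f = 56.3 °C

Heat to bring ice to 0 °C and melt it: q₁ = 11.9×2.14×11.3 + 11.9×337.0 = 4298.1 J
Heat the water can supply cooling to 0 °C: 620.0×4.18×59.0 = 152904 J > q₁, so all ice melts.
Energy balance: 620.0×4.18×(59.0 − T) = 4298.1 + 11.9×4.18×(T − 0)
2591.6(59.0 − T) = 4298.1 + 49.742 T
152904 − 4298.1 = 2641.342 T
T = 148605.9 / 2641.342 = 56.26 °C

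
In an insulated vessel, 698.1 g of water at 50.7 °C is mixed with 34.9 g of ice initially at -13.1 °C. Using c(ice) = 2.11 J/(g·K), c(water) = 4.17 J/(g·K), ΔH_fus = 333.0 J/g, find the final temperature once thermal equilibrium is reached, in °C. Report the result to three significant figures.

Heat to bring ice to 0 °C and melt it: q₁ = 34.9×2.11×13.1 + 34.9×333.0 = 12586 J
Heat the water can supply cooling to 0 °C: 698.1×4.17×50.7 = 147592 J > q₁, so all ice melts.
Energy balance: 698.1×4.17×(50.7 − T) = 12586 + 34.9×4.17×(T − 0)
2911.077(50.7 − T) = 12586 + 145.533 T
147592 − 12586 = 3056.610 T
T = 135006 / 3056.610 = 44.17 °C

T_f = 44.2 °C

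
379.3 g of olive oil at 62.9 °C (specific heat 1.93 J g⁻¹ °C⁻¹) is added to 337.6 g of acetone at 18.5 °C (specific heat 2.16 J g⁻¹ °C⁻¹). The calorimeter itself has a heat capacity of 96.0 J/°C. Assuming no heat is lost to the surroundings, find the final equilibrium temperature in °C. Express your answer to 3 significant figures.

Heat lost by olive oil = heat gained by acetone + calorimeter.
(379.3)(1.93)(62.9 − T) = [(337.6)(2.16) + 96.0](T − 18.5)
732.049 (62.9 − T) = 825.216 (T − 18.5)
46046 − 732.049 T = 825.216 T − 15266
61312 = 1557.265 T
T = 39.37 °C

T_f = 39.4 °C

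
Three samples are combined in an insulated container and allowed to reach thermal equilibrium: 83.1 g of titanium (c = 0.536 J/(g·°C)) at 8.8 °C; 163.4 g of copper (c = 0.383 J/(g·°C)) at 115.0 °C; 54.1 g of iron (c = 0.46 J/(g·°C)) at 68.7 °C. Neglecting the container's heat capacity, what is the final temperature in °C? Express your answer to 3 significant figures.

Σ mᵢcᵢ(T − Tᵢ) = 0  ⇒  T = Σ mᵢcᵢTᵢ / Σ mᵢcᵢ
Σ mᵢcᵢ = 83.1×0.536 + 163.4×0.383 + 54.1×0.46 = 132.0098
Σ mᵢcᵢTᵢ = 44.5416×8.8 + 62.5822×115.0 + 24.886×68.7 = 9298.6
T = 9298.6 / 132.0098 = 70.44 °C

T_f = 70.4 °C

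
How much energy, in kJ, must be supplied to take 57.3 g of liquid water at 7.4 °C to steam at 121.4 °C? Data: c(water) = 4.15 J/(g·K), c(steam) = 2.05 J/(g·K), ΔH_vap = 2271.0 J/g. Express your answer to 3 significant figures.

q1 (heat water 7.4→100.0 °C): 57.3 × 4.15 × 92.6 = 22020 J
q2 (vaporize at 100 °C): 57.3 × 2271.0 = 130128 J
q3 (heat steam 100.0→121.4 °C): 57.3 × 2.05 × 21.4 = 2514 J
Total: 22020 + 130128 + 2514 = 154662 J = 155 kJ

q = 155 kJ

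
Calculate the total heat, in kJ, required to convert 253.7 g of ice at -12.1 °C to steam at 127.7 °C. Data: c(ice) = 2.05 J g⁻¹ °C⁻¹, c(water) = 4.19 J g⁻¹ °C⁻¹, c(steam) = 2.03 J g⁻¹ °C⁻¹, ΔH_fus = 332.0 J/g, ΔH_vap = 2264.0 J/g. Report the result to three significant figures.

q1 (heat ice -12.1→0.0 °C): 253.7 × 2.05 × 12.1 = 6293 J
q2 (melt at 0 °C): 253.7 × 332.0 = 84228 J
q3 (heat water 0.0→100.0 °C): 253.7 × 4.19 × 100.0 = 106300 J
q4 (vaporize at 100 °C): 253.7 × 2264.0 = 574377 J
q5 (heat steam 100.0→127.7 °C): 253.7 × 2.03 × 27.7 = 14266 J
Total: 6293 + 84228 + 106300 + 574377 + 14266 = 785464 J = 785 kJ

q = 785 kJ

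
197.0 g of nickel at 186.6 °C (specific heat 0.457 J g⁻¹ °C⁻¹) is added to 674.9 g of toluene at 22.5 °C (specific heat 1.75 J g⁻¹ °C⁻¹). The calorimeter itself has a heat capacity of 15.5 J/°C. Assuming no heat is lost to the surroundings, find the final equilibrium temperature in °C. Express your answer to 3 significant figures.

T_f = 34.0 °C

Heat lost by nickel = heat gained by toluene + calorimeter.
(197.0)(0.457)(186.6 − T) = [(674.9)(1.75) + 15.5](T − 22.5)
90.029 (186.6 − T) = 1196.575 (T − 22.5)
16799 − 90.029 T = 1196.575 T − 26923
43722 = 1286.604 T
T = 33.98 °C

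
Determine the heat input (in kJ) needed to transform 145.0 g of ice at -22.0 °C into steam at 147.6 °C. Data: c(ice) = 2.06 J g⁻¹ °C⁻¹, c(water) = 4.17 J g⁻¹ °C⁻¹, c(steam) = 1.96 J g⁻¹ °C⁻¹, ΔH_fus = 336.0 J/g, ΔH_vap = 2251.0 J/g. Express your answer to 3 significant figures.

q = 456 kJ

q1 (heat ice -22.0→0.0 °C): 145.0 × 2.06 × 22.0 = 6571 J
q2 (melt at 0 °C): 145.0 × 336.0 = 48720 J
q3 (heat water 0.0→100.0 °C): 145.0 × 4.17 × 100.0 = 60465 J
q4 (vaporize at 100 °C): 145.0 × 2251.0 = 326395 J
q5 (heat steam 100.0→147.6 °C): 145.0 × 1.96 × 47.6 = 13528 J
Total: 6571 + 48720 + 60465 + 326395 + 13528 = 455679 J = 456 kJ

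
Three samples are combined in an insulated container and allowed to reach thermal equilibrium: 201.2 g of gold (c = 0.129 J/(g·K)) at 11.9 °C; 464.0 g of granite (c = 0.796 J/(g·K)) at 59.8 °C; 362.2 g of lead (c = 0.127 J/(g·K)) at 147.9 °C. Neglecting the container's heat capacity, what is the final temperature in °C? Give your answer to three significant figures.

T_f = 66.2 °C

Σ mᵢcᵢ(T − Tᵢ) = 0  ⇒  T = Σ mᵢcᵢTᵢ / Σ mᵢcᵢ
Σ mᵢcᵢ = 201.2×0.129 + 464.0×0.796 + 362.2×0.127 = 441.2982
Σ mᵢcᵢTᵢ = 25.9548×11.9 + 369.344×59.8 + 45.9994×147.9 = 29199
T = 29199 / 441.2982 = 66.17 °C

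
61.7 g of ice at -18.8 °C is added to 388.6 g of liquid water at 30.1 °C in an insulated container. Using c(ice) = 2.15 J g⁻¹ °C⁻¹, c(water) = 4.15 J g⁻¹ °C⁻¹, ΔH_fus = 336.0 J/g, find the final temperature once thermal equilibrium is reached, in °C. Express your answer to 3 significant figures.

Heat to bring ice to 0 °C and melt it: q₁ = 61.7×2.15×18.8 + 61.7×336.0 = 23225 J
Heat the water can supply cooling to 0 °C: 388.6×4.15×30.1 = 48542.0 J > q₁, so all ice melts.
Energy balance: 388.6×4.15×(30.1 − T) = 23225 + 61.7×4.15×(T − 0)
1612.69(30.1 − T) = 23225 + 256.055 T
48542.0 − 23225 = 1868.745 T
T = 25317.0 / 1868.745 = 13.548 °C

T_f = 13.5 °C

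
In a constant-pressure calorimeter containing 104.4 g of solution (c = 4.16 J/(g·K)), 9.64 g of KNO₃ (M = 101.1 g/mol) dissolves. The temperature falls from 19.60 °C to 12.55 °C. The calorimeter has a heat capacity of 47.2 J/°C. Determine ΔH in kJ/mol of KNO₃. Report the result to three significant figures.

|ΔT| = |12.55 − 19.60| = 7.05 °C
|q_surr| = (104.4 × 4.16 + 47.2) × 7.05 = 481.504 × 7.05 = 3395 J
n(KNO₃) = 9.64 / 101.1 = 0.09535 mol
Temperature fell, so q_rxn = +|q_surr| = 3.395 kJ
ΔH = q_rxn / n = 35.61 kJ/mol

ΔH = 35.6 kJ/mol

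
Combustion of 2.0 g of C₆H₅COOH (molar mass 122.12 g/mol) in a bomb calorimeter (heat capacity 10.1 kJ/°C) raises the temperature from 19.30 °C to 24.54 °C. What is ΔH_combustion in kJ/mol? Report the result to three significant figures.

ΔT = 24.54 − 19.30 = 5.24 °C
q_cal = C_cal × ΔT = 10.1 × 5.24 = 52.924 kJ
n = 2.0 / 122.12 = 0.01638 mol
q_rxn = −q_cal = -52.924 kJ
ΔH = -52.924 / 0.01638 = -3231 kJ/mol

ΔH = -3230 kJ/mol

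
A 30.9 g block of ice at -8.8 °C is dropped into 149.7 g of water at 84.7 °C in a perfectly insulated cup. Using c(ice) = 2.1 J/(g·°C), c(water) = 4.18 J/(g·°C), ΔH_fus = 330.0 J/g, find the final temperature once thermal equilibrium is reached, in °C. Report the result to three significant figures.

T_f = 55.9 °C

Heat to bring ice to 0 °C and melt it: q₁ = 30.9×2.1×8.8 + 30.9×330.0 = 10768 J
Heat the water can supply cooling to 0 °C: 149.7×4.18×84.7 = 53000.7 J > q₁, so all ice melts.
Energy balance: 149.7×4.18×(84.7 − T) = 10768 + 30.9×4.18×(T − 0)
625.746(84.7 − T) = 10768 + 129.162 T
53000.7 − 10768 = 754.908 T
T = 42232.7 / 754.908 = 55.94 °C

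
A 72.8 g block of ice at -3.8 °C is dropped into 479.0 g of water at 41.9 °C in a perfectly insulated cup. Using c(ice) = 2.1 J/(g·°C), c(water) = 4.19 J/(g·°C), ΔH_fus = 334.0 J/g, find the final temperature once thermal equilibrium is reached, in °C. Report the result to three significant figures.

Heat to bring ice to 0 °C and melt it: q₁ = 72.8×2.1×3.8 + 72.8×334.0 = 24896 J
Heat the water can supply cooling to 0 °C: 479.0×4.19×41.9 = 84093.7 J > q₁, so all ice melts.
Energy balance: 479.0×4.19×(41.9 − T) = 24896 + 72.8×4.19×(T − 0)
2007.01(41.9 − T) = 24896 + 305.032 T
84093.7 − 24896 = 2312.042 T
T = 59197.7 / 2312.042 = 25.60 °C

T_f = 25.6 °C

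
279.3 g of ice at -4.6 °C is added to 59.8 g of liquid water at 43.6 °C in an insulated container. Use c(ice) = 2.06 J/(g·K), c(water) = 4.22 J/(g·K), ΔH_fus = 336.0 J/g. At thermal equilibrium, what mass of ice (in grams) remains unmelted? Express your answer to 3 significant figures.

m_ice remaining = 254 g

Heat to warm all ice to 0 °C: 279.3×2.06×4.6 = 2646.6 J
Heat released by water cooling to 0 °C: 59.8×4.22×43.6 = 11003 J
11003 J < 2646.6 + 279.3×336.0 = 96491.4 J, so not all ice melts; final T = 0 °C.
Heat left for melting: 11003 − 2646.6 = 8356.4 J
Mass melted = 8356.4 / 336.0 = 24.87 g
Ice remaining = 279.3 − 24.87 = 254.43 g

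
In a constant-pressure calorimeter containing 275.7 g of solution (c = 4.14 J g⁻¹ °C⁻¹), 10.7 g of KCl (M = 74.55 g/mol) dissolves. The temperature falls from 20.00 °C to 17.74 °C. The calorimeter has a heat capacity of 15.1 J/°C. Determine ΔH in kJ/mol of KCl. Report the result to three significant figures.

|ΔT| = |17.74 − 20.00| = 2.26 °C
|q_surr| = (275.7 × 4.14 + 15.1) × 2.26 = 1156.498 × 2.26 = 2614 J
n(KCl) = 10.7 / 74.55 = 0.1435 mol
Temperature fell, so q_rxn = +|q_surr| = 2.614 kJ
ΔH = q_rxn / n = 18.22 kJ/mol

ΔH = 18.2 kJ/mol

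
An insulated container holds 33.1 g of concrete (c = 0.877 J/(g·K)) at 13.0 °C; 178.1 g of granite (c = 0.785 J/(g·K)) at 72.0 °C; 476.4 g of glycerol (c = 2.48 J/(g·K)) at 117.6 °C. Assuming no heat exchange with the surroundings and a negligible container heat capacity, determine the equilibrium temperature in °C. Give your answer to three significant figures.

T_f = 111 °C

Σ mᵢcᵢ(T − Tᵢ) = 0  ⇒  T = Σ mᵢcᵢTᵢ / Σ mᵢcᵢ
Σ mᵢcᵢ = 33.1×0.877 + 178.1×0.785 + 476.4×2.48 = 1350.3092
Σ mᵢcᵢTᵢ = 29.0287×13.0 + 139.8085×72.0 + 1181.472×117.6 = 149380
T = 149380 / 1350.3092 = 110.6 °C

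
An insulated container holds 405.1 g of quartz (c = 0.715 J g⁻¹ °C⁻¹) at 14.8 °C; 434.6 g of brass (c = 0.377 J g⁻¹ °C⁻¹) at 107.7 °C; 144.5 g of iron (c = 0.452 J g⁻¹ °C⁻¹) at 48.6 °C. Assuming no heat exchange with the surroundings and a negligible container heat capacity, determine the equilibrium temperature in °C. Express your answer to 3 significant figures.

Σ mᵢcᵢ(T − Tᵢ) = 0  ⇒  T = Σ mᵢcᵢTᵢ / Σ mᵢcᵢ
Σ mᵢcᵢ = 405.1×0.715 + 434.6×0.377 + 144.5×0.452 = 518.8047
Σ mᵢcᵢTᵢ = 289.6465×14.8 + 163.8442×107.7 + 65.314×48.6 = 25107
T = 25107 / 518.8047 = 48.39 °C

T_f = 48.4 °C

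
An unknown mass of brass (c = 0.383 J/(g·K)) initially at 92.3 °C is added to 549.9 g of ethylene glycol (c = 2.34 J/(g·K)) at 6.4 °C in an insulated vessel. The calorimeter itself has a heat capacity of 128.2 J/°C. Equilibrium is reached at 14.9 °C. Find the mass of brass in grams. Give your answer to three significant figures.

q_gained = (549.9 × 2.34 + 128.2) × (14.9 − 6.4) = 12030 J
q_lost = m × 0.383 × (92.3 − 14.9) = 29.6442 m
m = 12030 / 29.6442 = 406 g

m = 406 g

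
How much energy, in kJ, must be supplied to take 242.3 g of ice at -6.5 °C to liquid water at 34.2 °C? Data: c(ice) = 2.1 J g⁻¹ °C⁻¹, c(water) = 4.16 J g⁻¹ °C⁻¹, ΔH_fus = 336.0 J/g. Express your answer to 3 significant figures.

q = 119 kJ

q1 (heat ice -6.5→0.0 °C): 242.3 × 2.1 × 6.5 = 3307 J
q2 (melt at 0 °C): 242.3 × 336.0 = 81413 J
q3 (heat water 0.0→34.2 °C): 242.3 × 4.16 × 34.2 = 34473 J
Total: 3307 + 81413 + 34473 = 119193 J = 119 kJ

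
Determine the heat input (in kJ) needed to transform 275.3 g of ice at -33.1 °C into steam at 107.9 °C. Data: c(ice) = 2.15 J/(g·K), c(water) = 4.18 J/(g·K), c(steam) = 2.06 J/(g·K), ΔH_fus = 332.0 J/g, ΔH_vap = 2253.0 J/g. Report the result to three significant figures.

q1 (heat ice -33.1→0.0 °C): 275.3 × 2.15 × 33.1 = 19592 J
q2 (melt at 0 °C): 275.3 × 332.0 = 91400 J
q3 (heat water 0.0→100.0 °C): 275.3 × 4.18 × 100.0 = 115075 J
q4 (vaporize at 100 °C): 275.3 × 2253.0 = 620251 J
q5 (heat steam 100.0→107.9 °C): 275.3 × 2.06 × 7.9 = 4480 J
Total: 19592 + 91400 + 115075 + 620251 + 4480 = 850798 J = 851 kJ

q = 851 kJ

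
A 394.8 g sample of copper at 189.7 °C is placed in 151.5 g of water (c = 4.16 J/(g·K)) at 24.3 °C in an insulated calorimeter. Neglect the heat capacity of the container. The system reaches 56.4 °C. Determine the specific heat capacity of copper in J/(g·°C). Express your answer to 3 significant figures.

q_gained = (151.5 × 4.16) × (56.4 − 24.3) = 20230 J
q_lost = 394.8 × c × (189.7 − 56.4) = 52626.84 c
Set equal: c = 20230 / 52626.84 = 0.384 J/(g·°C)

c = 0.384 J/(g·°C)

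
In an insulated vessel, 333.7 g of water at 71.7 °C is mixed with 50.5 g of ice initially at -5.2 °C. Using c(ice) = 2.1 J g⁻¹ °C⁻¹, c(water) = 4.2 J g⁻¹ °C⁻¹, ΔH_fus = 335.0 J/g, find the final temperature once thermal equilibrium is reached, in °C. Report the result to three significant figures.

T_f = 51.4 °C

Heat to bring ice to 0 °C and melt it: q₁ = 50.5×2.1×5.2 + 50.5×335.0 = 17469 J
Heat the water can supply cooling to 0 °C: 333.7×4.2×71.7 = 100490 J > q₁, so all ice melts.
Energy balance: 333.7×4.2×(71.7 − T) = 17469 + 50.5×4.2×(T − 0)
1401.54(71.7 − T) = 17469 + 212.1 T
100490 − 17469 = 1613.64 T
T = 83021 / 1613.64 = 51.4495 °C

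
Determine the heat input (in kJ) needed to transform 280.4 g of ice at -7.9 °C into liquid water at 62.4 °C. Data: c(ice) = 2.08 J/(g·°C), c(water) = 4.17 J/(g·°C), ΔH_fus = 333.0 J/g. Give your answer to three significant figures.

q1 (heat ice -7.9→0.0 °C): 280.4 × 2.08 × 7.9 = 4608 J
q2 (melt at 0 °C): 280.4 × 333.0 = 93373 J
q3 (heat water 0.0→62.4 °C): 280.4 × 4.17 × 62.4 = 72962 J
Total: 4608 + 93373 + 72962 = 170943 J = 171 kJ

q = 171 kJ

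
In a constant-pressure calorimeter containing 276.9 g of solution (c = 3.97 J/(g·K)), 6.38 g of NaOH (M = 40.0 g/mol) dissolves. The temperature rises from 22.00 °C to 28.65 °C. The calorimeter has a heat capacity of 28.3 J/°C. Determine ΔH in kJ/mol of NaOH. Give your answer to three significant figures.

|ΔT| = |28.65 − 22.00| = 6.65 °C
|q_surr| = (276.9 × 3.97 + 28.3) × 6.65 = 1127.593 × 6.65 = 7498 J
n(NaOH) = 6.38 / 40.0 = 0.1595 mol
Temperature rose, so q_rxn = −|q_surr| = -7.498 kJ
ΔH = q_rxn / n = -47.01 kJ/mol

ΔH = -47.0 kJ/mol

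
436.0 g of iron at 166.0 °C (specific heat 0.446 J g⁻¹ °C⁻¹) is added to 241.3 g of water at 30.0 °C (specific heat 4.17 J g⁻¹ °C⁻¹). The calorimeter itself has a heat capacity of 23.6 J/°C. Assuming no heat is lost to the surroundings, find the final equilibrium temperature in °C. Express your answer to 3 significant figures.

T_f = 51.6 °C

Heat lost by iron = heat gained by water + calorimeter.
(436.0)(0.446)(166.0 − T) = [(241.3)(4.17) + 23.6](T − 30.0)
194.456 (166.0 − T) = 1029.821 (T − 30.0)
32280 − 194.456 T = 1029.821 T − 30895
63175 = 1224.277 T
T = 51.60 °C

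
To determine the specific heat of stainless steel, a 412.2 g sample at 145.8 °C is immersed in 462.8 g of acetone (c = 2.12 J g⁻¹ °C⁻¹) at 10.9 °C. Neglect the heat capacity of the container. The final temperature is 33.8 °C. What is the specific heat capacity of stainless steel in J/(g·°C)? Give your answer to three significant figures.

c = 0.487 J/(g·°C)

q_gained = (462.8 × 2.12) × (33.8 − 10.9) = 22470 J
q_lost = 412.2 × c × (145.8 − 33.8) = 46166.4 c
Set equal: c = 22470 / 46166.4 = 0.487 J/(g·°C)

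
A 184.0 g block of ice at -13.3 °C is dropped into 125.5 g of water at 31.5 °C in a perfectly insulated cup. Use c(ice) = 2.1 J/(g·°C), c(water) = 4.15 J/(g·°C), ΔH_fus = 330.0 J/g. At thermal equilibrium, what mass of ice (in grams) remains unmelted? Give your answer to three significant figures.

Heat to warm all ice to 0 °C: 184.0×2.1×13.3 = 5139.1 J
Heat released by water cooling to 0 °C: 125.5×4.15×31.5 = 16406 J
16406 J < 5139.1 + 184.0×330.0 = 65859.1 J, so not all ice melts; final T = 0 °C.
Heat left for melting: 16406 − 5139.1 = 11266.9 J
Mass melted = 11266.9 / 330.0 = 34.14 g
Ice remaining = 184.0 − 34.14 = 149.86 g

m_ice remaining = 150 g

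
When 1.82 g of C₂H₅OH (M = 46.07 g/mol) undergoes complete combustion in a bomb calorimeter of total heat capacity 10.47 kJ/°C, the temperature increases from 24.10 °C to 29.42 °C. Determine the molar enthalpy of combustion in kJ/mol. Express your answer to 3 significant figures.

ΔH = -1410 kJ/mol

ΔT = 29.42 − 24.10 = 5.32 °C
q_cal = C_cal × ΔT = 10.47 × 5.32 = 55.7004 kJ
n = 1.82 / 46.07 = 0.03951 mol
q_rxn = −q_cal = -55.7004 kJ
ΔH = -55.7004 / 0.03951 = -1410 kJ/mol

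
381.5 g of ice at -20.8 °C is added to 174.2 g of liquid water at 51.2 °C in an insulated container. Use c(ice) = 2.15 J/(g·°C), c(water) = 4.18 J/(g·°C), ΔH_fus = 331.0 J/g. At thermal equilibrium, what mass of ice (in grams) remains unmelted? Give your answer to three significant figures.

m_ice remaining = 320 g

Heat to warm all ice to 0 °C: 381.5×2.15×20.8 = 17061 J
Heat released by water cooling to 0 °C: 174.2×4.18×51.2 = 37282 J
37282 J < 17061 + 381.5×331.0 = 143337.5 J, so not all ice melts; final T = 0 °C.
Heat left for melting: 37282 − 17061 = 20221 J
Mass melted = 20221 / 331.0 = 61.09 g
Ice remaining = 381.5 − 61.09 = 320.41 g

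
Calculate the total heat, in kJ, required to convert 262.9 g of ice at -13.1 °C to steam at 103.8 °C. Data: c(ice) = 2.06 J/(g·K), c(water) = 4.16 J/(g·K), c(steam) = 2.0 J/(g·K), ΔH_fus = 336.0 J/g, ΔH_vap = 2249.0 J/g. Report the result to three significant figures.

q = 798 kJ

q1 (heat ice -13.1→0.0 °C): 262.9 × 2.06 × 13.1 = 7095 J
q2 (melt at 0 °C): 262.9 × 336.0 = 88334 J
q3 (heat water 0.0→100.0 °C): 262.9 × 4.16 × 100.0 = 109366 J
q4 (vaporize at 100 °C): 262.9 × 2249.0 = 591262 J
q5 (heat steam 100.0→103.8 °C): 262.9 × 2.0 × 3.8 = 1998 J
Total: 7095 + 88334 + 109366 + 591262 + 1998 = 798055 J = 798 kJ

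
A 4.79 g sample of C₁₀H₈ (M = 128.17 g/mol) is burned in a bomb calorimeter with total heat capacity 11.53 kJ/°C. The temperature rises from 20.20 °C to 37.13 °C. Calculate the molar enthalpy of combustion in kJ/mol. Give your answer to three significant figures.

ΔT = 37.13 − 20.20 = 16.93 °C
q_cal = C_cal × ΔT = 11.53 × 16.93 = 195.2029 kJ
n = 4.79 / 128.17 = 0.03737 mol
q_rxn = −q_cal = -195.2029 kJ
ΔH = -195.2029 / 0.03737 = -5224 kJ/mol

ΔH = -5220 kJ/mol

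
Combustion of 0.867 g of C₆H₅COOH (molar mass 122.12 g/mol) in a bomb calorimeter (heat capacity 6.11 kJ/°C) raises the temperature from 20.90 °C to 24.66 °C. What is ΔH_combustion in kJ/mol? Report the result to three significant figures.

ΔT = 24.66 − 20.90 = 3.76 °C
q_cal = C_cal × ΔT = 6.11 × 3.76 = 22.9736 kJ
n = 0.867 / 122.12 = 0.007100 mol
q_rxn = −q_cal = -22.9736 kJ
ΔH = -22.9736 / 0.007100 = -3236 kJ/mol

ΔH = -3240 kJ/mol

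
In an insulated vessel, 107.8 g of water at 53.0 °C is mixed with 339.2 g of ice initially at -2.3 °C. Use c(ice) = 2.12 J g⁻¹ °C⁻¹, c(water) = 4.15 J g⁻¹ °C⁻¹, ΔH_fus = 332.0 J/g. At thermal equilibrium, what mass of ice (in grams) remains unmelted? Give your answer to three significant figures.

m_ice remaining = 273 g

Heat to warm all ice to 0 °C: 339.2×2.12×2.3 = 1653.9 J
Heat released by water cooling to 0 °C: 107.8×4.15×53.0 = 23711 J
23711 J < 1653.9 + 339.2×332.0 = 114268.3 J, so not all ice melts; final T = 0 °C.
Heat left for melting: 23711 − 1653.9 = 22057.1 J
Mass melted = 22057.1 / 332.0 = 66.44 g
Ice remaining = 339.2 − 66.44 = 272.76 g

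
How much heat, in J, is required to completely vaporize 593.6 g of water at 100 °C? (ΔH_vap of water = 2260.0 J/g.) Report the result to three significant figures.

q = 1340000 J

q = m × ΔH_vap = 593.6 × 2260.0 = 1342000 J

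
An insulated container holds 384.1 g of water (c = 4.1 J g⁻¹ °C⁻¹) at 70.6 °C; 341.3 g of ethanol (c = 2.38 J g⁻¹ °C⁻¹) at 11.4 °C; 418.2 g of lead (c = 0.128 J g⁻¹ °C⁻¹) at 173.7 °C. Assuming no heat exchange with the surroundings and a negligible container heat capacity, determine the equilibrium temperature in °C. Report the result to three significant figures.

Σ mᵢcᵢ(T − Tᵢ) = 0  ⇒  T = Σ mᵢcᵢTᵢ / Σ mᵢcᵢ
Σ mᵢcᵢ = 384.1×4.1 + 341.3×2.38 + 418.2×0.128 = 2440.6336
Σ mᵢcᵢTᵢ = 1574.81×70.6 + 812.294×11.4 + 53.5296×173.7 = 129740
T = 129740 / 2440.6336 = 53.16 °C

T_f = 53.2 °C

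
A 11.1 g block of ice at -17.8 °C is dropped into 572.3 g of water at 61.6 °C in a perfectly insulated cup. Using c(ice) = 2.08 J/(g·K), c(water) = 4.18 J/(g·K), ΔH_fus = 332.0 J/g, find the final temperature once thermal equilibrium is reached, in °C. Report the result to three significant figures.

T_f = 58.7 °C

Heat to bring ice to 0 °C and melt it: q₁ = 11.1×2.08×17.8 + 11.1×332.0 = 4096.2 J
Heat the water can supply cooling to 0 °C: 572.3×4.18×61.6 = 147360 J > q₁, so all ice melts.
Energy balance: 572.3×4.18×(61.6 − T) = 4096.2 + 11.1×4.18×(T − 0)
2392.214(61.6 − T) = 4096.2 + 46.398 T
147360 − 4096.2 = 2438.612 T
T = 143263.8 / 2438.612 = 58.748 °C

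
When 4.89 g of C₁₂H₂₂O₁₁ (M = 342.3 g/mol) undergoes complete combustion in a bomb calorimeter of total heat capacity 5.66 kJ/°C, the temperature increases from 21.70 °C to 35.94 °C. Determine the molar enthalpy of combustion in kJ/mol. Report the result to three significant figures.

ΔT = 35.94 − 21.70 = 14.24 °C
q_cal = C_cal × ΔT = 5.66 × 14.24 = 80.5984 kJ
n = 4.89 / 342.3 = 0.01429 mol
q_rxn = −q_cal = -80.5984 kJ
ΔH = -80.5984 / 0.01429 = -5640 kJ/mol

ΔH = -5640 kJ/mol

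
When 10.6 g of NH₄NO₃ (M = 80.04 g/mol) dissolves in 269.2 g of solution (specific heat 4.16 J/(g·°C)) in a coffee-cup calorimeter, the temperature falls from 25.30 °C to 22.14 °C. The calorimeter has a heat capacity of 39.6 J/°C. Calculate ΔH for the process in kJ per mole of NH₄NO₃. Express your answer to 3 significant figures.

|ΔT| = |22.14 − 25.30| = 3.16 °C
|q_surr| = (269.2 × 4.16 + 39.6) × 3.16 = 1159.472 × 3.16 = 3664 J
n(NH₄NO₃) = 10.6 / 80.04 = 0.1324 mol
Temperature fell, so q_rxn = +|q_surr| = 3.664 kJ
ΔH = q_rxn / n = 27.67 kJ/mol

ΔH = 27.7 kJ/mol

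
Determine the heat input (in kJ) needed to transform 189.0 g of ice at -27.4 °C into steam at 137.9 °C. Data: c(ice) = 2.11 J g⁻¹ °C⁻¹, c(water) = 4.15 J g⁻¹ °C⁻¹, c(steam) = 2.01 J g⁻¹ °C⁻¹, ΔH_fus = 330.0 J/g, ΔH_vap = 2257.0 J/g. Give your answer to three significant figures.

q1 (heat ice -27.4→0.0 °C): 189.0 × 2.11 × 27.4 = 10927 J
q2 (melt at 0 °C): 189.0 × 330.0 = 62370 J
q3 (heat water 0.0→100.0 °C): 189.0 × 4.15 × 100.0 = 78435 J
q4 (vaporize at 100 °C): 189.0 × 2257.0 = 426573 J
q5 (heat steam 100.0→137.9 °C): 189.0 × 2.01 × 37.9 = 14398 J
Total: 10927 + 62370 + 78435 + 426573 + 14398 = 592703 J = 593 kJ

q = 593 kJ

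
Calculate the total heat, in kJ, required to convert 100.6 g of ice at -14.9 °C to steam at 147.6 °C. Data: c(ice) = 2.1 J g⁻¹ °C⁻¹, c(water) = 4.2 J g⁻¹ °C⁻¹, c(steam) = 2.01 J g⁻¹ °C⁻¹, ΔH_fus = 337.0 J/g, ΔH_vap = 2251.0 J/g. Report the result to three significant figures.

q = 315 kJ

q1 (heat ice -14.9→0.0 °C): 100.6 × 2.1 × 14.9 = 3148 J
q2 (melt at 0 °C): 100.6 × 337.0 = 33902 J
q3 (heat water 0.0→100.0 °C): 100.6 × 4.2 × 100.0 = 42252 J
q4 (vaporize at 100 °C): 100.6 × 2251.0 = 226451 J
q5 (heat steam 100.0→147.6 °C): 100.6 × 2.01 × 47.6 = 9625 J
Total: 3148 + 33902 + 42252 + 226451 + 9625 = 315378 J = 315 kJ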